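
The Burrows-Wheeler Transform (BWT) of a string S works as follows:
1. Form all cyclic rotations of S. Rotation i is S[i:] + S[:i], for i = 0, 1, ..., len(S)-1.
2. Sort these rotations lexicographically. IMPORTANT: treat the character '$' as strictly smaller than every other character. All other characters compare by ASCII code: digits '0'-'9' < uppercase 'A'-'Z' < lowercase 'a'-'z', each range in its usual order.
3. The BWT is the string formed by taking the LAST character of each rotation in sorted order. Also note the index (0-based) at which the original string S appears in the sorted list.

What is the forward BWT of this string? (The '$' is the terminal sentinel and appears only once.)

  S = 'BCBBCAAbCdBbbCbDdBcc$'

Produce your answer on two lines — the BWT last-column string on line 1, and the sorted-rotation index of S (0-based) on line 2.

Answer: cCACB$ddBBbbbbACBcBCD
5

Derivation:
All 21 rotations (rotation i = S[i:]+S[:i]):
  rot[0] = BCBBCAAbCdBbbCbDdBcc$
  rot[1] = CBBCAAbCdBbbCbDdBcc$B
  rot[2] = BBCAAbCdBbbCbDdBcc$BC
  rot[3] = BCAAbCdBbbCbDdBcc$BCB
  rot[4] = CAAbCdBbbCbDdBcc$BCBB
  rot[5] = AAbCdBbbCbDdBcc$BCBBC
  rot[6] = AbCdBbbCbDdBcc$BCBBCA
  rot[7] = bCdBbbCbDdBcc$BCBBCAA
  rot[8] = CdBbbCbDdBcc$BCBBCAAb
  rot[9] = dBbbCbDdBcc$BCBBCAAbC
  rot[10] = BbbCbDdBcc$BCBBCAAbCd
  rot[11] = bbCbDdBcc$BCBBCAAbCdB
  rot[12] = bCbDdBcc$BCBBCAAbCdBb
  rot[13] = CbDdBcc$BCBBCAAbCdBbb
  rot[14] = bDdBcc$BCBBCAAbCdBbbC
  rot[15] = DdBcc$BCBBCAAbCdBbbCb
  rot[16] = dBcc$BCBBCAAbCdBbbCbD
  rot[17] = Bcc$BCBBCAAbCdBbbCbDd
  rot[18] = cc$BCBBCAAbCdBbbCbDdB
  rot[19] = c$BCBBCAAbCdBbbCbDdBc
  rot[20] = $BCBBCAAbCdBbbCbDdBcc
Sorted (with $ < everything):
  sorted[0] = $BCBBCAAbCdBbbCbDdBcc  (last char: 'c')
  sorted[1] = AAbCdBbbCbDdBcc$BCBBC  (last char: 'C')
  sorted[2] = AbCdBbbCbDdBcc$BCBBCA  (last char: 'A')
  sorted[3] = BBCAAbCdBbbCbDdBcc$BC  (last char: 'C')
  sorted[4] = BCAAbCdBbbCbDdBcc$BCB  (last char: 'B')
  sorted[5] = BCBBCAAbCdBbbCbDdBcc$  (last char: '$')
  sorted[6] = BbbCbDdBcc$BCBBCAAbCd  (last char: 'd')
  sorted[7] = Bcc$BCBBCAAbCdBbbCbDd  (last char: 'd')
  sorted[8] = CAAbCdBbbCbDdBcc$BCBB  (last char: 'B')
  sorted[9] = CBBCAAbCdBbbCbDdBcc$B  (last char: 'B')
  sorted[10] = CbDdBcc$BCBBCAAbCdBbb  (last char: 'b')
  sorted[11] = CdBbbCbDdBcc$BCBBCAAb  (last char: 'b')
  sorted[12] = DdBcc$BCBBCAAbCdBbbCb  (last char: 'b')
  sorted[13] = bCbDdBcc$BCBBCAAbCdBb  (last char: 'b')
  sorted[14] = bCdBbbCbDdBcc$BCBBCAA  (last char: 'A')
  sorted[15] = bDdBcc$BCBBCAAbCdBbbC  (last char: 'C')
  sorted[16] = bbCbDdBcc$BCBBCAAbCdB  (last char: 'B')
  sorted[17] = c$BCBBCAAbCdBbbCbDdBc  (last char: 'c')
  sorted[18] = cc$BCBBCAAbCdBbbCbDdB  (last char: 'B')
  sorted[19] = dBbbCbDdBcc$BCBBCAAbC  (last char: 'C')
  sorted[20] = dBcc$BCBBCAAbCdBbbCbD  (last char: 'D')
Last column: cCACB$ddBBbbbbACBcBCD
Original string S is at sorted index 5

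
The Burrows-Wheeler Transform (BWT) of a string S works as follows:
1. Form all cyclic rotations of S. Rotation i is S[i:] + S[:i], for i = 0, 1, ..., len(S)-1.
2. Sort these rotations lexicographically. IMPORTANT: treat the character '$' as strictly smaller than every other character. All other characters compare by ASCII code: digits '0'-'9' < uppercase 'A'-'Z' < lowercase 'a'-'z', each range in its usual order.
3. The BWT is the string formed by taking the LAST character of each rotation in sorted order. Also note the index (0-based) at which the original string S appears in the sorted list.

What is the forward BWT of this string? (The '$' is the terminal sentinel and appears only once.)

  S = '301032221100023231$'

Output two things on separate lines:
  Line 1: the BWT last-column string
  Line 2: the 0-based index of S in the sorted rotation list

Answer: 110301310222330$202
15

Derivation:
All 19 rotations (rotation i = S[i:]+S[:i]):
  rot[0] = 301032221100023231$
  rot[1] = 01032221100023231$3
  rot[2] = 1032221100023231$30
  rot[3] = 032221100023231$301
  rot[4] = 32221100023231$3010
  rot[5] = 2221100023231$30103
  rot[6] = 221100023231$301032
  rot[7] = 21100023231$3010322
  rot[8] = 1100023231$30103222
  rot[9] = 100023231$301032221
  rot[10] = 00023231$3010322211
  rot[11] = 0023231$30103222110
  rot[12] = 023231$301032221100
  rot[13] = 23231$3010322211000
  rot[14] = 3231$30103222110002
  rot[15] = 231$301032221100023
  rot[16] = 31$3010322211000232
  rot[17] = 1$30103222110002323
  rot[18] = $301032221100023231
Sorted (with $ < everything):
  sorted[0] = $301032221100023231  (last char: '1')
  sorted[1] = 00023231$3010322211  (last char: '1')
  sorted[2] = 0023231$30103222110  (last char: '0')
  sorted[3] = 01032221100023231$3  (last char: '3')
  sorted[4] = 023231$301032221100  (last char: '0')
  sorted[5] = 032221100023231$301  (last char: '1')
  sorted[6] = 1$30103222110002323  (last char: '3')
  sorted[7] = 100023231$301032221  (last char: '1')
  sorted[8] = 1032221100023231$30  (last char: '0')
  sorted[9] = 1100023231$30103222  (last char: '2')
  sorted[10] = 21100023231$3010322  (last char: '2')
  sorted[11] = 221100023231$301032  (last char: '2')
  sorted[12] = 2221100023231$30103  (last char: '3')
  sorted[13] = 231$301032221100023  (last char: '3')
  sorted[14] = 23231$3010322211000  (last char: '0')
  sorted[15] = 301032221100023231$  (last char: '$')
  sorted[16] = 31$3010322211000232  (last char: '2')
  sorted[17] = 32221100023231$3010  (last char: '0')
  sorted[18] = 3231$30103222110002  (last char: '2')
Last column: 110301310222330$202
Original string S is at sorted index 15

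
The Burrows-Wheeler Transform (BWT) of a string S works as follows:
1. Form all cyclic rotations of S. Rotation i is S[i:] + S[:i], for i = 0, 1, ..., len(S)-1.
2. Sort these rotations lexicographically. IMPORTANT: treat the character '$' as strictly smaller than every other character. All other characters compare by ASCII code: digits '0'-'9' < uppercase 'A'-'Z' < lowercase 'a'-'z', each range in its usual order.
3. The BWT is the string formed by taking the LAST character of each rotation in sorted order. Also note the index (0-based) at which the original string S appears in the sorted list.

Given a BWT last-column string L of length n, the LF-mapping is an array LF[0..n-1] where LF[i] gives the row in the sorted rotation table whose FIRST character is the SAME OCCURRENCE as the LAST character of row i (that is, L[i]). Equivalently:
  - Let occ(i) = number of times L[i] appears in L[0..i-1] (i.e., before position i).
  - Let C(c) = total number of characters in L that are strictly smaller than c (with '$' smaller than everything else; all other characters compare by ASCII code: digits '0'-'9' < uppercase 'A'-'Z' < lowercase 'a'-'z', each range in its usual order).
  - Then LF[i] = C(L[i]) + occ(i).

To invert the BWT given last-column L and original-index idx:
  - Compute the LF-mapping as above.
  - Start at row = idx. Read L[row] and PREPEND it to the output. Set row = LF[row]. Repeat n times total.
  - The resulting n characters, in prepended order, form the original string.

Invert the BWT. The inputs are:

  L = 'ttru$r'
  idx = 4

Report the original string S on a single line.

LF mapping: 3 4 1 5 0 2
Walk LF starting at row 4, prepending L[row]:
  step 1: row=4, L[4]='$', prepend. Next row=LF[4]=0
  step 2: row=0, L[0]='t', prepend. Next row=LF[0]=3
  step 3: row=3, L[3]='u', prepend. Next row=LF[3]=5
  step 4: row=5, L[5]='r', prepend. Next row=LF[5]=2
  step 5: row=2, L[2]='r', prepend. Next row=LF[2]=1
  step 6: row=1, L[1]='t', prepend. Next row=LF[1]=4
Reversed output: trrut$

Answer: trrut$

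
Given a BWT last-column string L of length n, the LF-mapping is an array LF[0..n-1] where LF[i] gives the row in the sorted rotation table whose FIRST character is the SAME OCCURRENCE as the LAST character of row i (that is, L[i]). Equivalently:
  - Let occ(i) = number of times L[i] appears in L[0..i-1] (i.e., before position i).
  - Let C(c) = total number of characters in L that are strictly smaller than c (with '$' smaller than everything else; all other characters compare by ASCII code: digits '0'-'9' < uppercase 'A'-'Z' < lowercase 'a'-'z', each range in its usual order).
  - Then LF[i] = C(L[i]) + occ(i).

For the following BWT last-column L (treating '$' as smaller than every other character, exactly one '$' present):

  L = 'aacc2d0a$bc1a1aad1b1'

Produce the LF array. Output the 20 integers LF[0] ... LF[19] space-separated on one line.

Char counts: '$':1, '0':1, '1':4, '2':1, 'a':6, 'b':2, 'c':3, 'd':2
C (first-col start): C('$')=0, C('0')=1, C('1')=2, C('2')=6, C('a')=7, C('b')=13, C('c')=15, C('d')=18
L[0]='a': occ=0, LF[0]=C('a')+0=7+0=7
L[1]='a': occ=1, LF[1]=C('a')+1=7+1=8
L[2]='c': occ=0, LF[2]=C('c')+0=15+0=15
L[3]='c': occ=1, LF[3]=C('c')+1=15+1=16
L[4]='2': occ=0, LF[4]=C('2')+0=6+0=6
L[5]='d': occ=0, LF[5]=C('d')+0=18+0=18
L[6]='0': occ=0, LF[6]=C('0')+0=1+0=1
L[7]='a': occ=2, LF[7]=C('a')+2=7+2=9
L[8]='$': occ=0, LF[8]=C('$')+0=0+0=0
L[9]='b': occ=0, LF[9]=C('b')+0=13+0=13
L[10]='c': occ=2, LF[10]=C('c')+2=15+2=17
L[11]='1': occ=0, LF[11]=C('1')+0=2+0=2
L[12]='a': occ=3, LF[12]=C('a')+3=7+3=10
L[13]='1': occ=1, LF[13]=C('1')+1=2+1=3
L[14]='a': occ=4, LF[14]=C('a')+4=7+4=11
L[15]='a': occ=5, LF[15]=C('a')+5=7+5=12
L[16]='d': occ=1, LF[16]=C('d')+1=18+1=19
L[17]='1': occ=2, LF[17]=C('1')+2=2+2=4
L[18]='b': occ=1, LF[18]=C('b')+1=13+1=14
L[19]='1': occ=3, LF[19]=C('1')+3=2+3=5

Answer: 7 8 15 16 6 18 1 9 0 13 17 2 10 3 11 12 19 4 14 5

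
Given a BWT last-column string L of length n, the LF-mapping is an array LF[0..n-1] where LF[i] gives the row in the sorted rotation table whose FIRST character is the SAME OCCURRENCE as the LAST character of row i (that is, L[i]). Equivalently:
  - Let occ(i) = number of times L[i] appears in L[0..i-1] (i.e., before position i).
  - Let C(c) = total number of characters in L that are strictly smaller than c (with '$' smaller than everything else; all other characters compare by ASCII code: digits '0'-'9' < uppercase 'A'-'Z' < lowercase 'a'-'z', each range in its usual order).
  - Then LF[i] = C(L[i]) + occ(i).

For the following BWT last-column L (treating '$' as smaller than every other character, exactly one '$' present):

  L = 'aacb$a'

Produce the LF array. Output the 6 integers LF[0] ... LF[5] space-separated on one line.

Char counts: '$':1, 'a':3, 'b':1, 'c':1
C (first-col start): C('$')=0, C('a')=1, C('b')=4, C('c')=5
L[0]='a': occ=0, LF[0]=C('a')+0=1+0=1
L[1]='a': occ=1, LF[1]=C('a')+1=1+1=2
L[2]='c': occ=0, LF[2]=C('c')+0=5+0=5
L[3]='b': occ=0, LF[3]=C('b')+0=4+0=4
L[4]='$': occ=0, LF[4]=C('$')+0=0+0=0
L[5]='a': occ=2, LF[5]=C('a')+2=1+2=3

Answer: 1 2 5 4 0 3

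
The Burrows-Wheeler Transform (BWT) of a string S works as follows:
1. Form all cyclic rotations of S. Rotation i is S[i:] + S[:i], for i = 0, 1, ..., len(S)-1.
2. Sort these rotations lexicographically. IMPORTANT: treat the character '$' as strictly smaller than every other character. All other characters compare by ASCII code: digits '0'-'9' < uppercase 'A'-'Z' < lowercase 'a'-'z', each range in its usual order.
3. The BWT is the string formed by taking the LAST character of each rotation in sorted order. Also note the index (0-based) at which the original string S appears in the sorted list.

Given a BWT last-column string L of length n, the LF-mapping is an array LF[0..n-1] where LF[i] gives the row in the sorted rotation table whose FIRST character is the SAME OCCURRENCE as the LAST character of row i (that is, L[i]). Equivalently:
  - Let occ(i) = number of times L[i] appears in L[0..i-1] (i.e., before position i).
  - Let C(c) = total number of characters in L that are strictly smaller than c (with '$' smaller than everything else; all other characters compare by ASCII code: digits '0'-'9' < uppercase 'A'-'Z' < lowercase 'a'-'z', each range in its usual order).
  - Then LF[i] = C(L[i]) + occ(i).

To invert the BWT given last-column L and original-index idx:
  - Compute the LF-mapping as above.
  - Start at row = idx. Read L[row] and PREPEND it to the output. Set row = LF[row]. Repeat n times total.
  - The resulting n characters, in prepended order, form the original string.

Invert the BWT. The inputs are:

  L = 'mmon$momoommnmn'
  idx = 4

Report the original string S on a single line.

Answer: mmonmmnonomomm$

Derivation:
LF mapping: 1 2 11 8 0 3 12 4 13 14 5 6 9 7 10
Walk LF starting at row 4, prepending L[row]:
  step 1: row=4, L[4]='$', prepend. Next row=LF[4]=0
  step 2: row=0, L[0]='m', prepend. Next row=LF[0]=1
  step 3: row=1, L[1]='m', prepend. Next row=LF[1]=2
  step 4: row=2, L[2]='o', prepend. Next row=LF[2]=11
  step 5: row=11, L[11]='m', prepend. Next row=LF[11]=6
  step 6: row=6, L[6]='o', prepend. Next row=LF[6]=12
  step 7: row=12, L[12]='n', prepend. Next row=LF[12]=9
  step 8: row=9, L[9]='o', prepend. Next row=LF[9]=14
  step 9: row=14, L[14]='n', prepend. Next row=LF[14]=10
  step 10: row=10, L[10]='m', prepend. Next row=LF[10]=5
  step 11: row=5, L[5]='m', prepend. Next row=LF[5]=3
  step 12: row=3, L[3]='n', prepend. Next row=LF[3]=8
  step 13: row=8, L[8]='o', prepend. Next row=LF[8]=13
  step 14: row=13, L[13]='m', prepend. Next row=LF[13]=7
  step 15: row=7, L[7]='m', prepend. Next row=LF[7]=4
Reversed output: mmonmmnonomomm$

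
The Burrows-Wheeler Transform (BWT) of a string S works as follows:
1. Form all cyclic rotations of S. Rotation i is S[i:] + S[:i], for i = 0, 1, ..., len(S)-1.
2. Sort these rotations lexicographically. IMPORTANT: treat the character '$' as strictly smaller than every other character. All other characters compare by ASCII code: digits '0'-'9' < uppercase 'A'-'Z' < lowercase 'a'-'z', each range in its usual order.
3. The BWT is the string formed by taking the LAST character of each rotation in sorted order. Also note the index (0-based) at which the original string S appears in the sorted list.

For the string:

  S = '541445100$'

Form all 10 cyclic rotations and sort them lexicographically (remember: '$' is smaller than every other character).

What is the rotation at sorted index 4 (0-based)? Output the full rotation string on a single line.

All 10 rotations (rotation i = S[i:]+S[:i]):
  rot[0] = 541445100$
  rot[1] = 41445100$5
  rot[2] = 1445100$54
  rot[3] = 445100$541
  rot[4] = 45100$5414
  rot[5] = 5100$54144
  rot[6] = 100$541445
  rot[7] = 00$5414451
  rot[8] = 0$54144510
  rot[9] = $541445100
Sorted (with $ < everything):
  sorted[0] = $541445100
  sorted[1] = 0$54144510
  sorted[2] = 00$5414451
  sorted[3] = 100$541445
  sorted[4] = 1445100$54
  sorted[5] = 41445100$5
  sorted[6] = 445100$541
  sorted[7] = 45100$5414
  sorted[8] = 5100$54144
  sorted[9] = 541445100$
sorted[4] = 1445100$54

Answer: 1445100$54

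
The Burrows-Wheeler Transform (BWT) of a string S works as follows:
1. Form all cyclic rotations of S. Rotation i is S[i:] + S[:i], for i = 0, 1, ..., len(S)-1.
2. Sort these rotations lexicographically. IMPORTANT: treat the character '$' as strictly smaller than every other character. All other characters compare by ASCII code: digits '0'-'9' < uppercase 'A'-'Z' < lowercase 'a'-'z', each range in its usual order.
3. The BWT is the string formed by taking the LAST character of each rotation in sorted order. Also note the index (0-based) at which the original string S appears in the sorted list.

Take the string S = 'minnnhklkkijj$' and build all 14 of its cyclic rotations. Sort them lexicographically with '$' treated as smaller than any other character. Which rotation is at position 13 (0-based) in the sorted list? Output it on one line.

All 14 rotations (rotation i = S[i:]+S[:i]):
  rot[0] = minnnhklkkijj$
  rot[1] = innnhklkkijj$m
  rot[2] = nnnhklkkijj$mi
  rot[3] = nnhklkkijj$min
  rot[4] = nhklkkijj$minn
  rot[5] = hklkkijj$minnn
  rot[6] = klkkijj$minnnh
  rot[7] = lkkijj$minnnhk
  rot[8] = kkijj$minnnhkl
  rot[9] = kijj$minnnhklk
  rot[10] = ijj$minnnhklkk
  rot[11] = jj$minnnhklkki
  rot[12] = j$minnnhklkkij
  rot[13] = $minnnhklkkijj
Sorted (with $ < everything):
  sorted[0] = $minnnhklkkijj
  sorted[1] = hklkkijj$minnn
  sorted[2] = ijj$minnnhklkk
  sorted[3] = innnhklkkijj$m
  sorted[4] = j$minnnhklkkij
  sorted[5] = jj$minnnhklkki
  sorted[6] = kijj$minnnhklk
  sorted[7] = kkijj$minnnhkl
  sorted[8] = klkkijj$minnnh
  sorted[9] = lkkijj$minnnhk
  sorted[10] = minnnhklkkijj$
  sorted[11] = nhklkkijj$minn
  sorted[12] = nnhklkkijj$min
  sorted[13] = nnnhklkkijj$mi
sorted[13] = nnnhklkkijj$mi

Answer: nnnhklkkijj$mi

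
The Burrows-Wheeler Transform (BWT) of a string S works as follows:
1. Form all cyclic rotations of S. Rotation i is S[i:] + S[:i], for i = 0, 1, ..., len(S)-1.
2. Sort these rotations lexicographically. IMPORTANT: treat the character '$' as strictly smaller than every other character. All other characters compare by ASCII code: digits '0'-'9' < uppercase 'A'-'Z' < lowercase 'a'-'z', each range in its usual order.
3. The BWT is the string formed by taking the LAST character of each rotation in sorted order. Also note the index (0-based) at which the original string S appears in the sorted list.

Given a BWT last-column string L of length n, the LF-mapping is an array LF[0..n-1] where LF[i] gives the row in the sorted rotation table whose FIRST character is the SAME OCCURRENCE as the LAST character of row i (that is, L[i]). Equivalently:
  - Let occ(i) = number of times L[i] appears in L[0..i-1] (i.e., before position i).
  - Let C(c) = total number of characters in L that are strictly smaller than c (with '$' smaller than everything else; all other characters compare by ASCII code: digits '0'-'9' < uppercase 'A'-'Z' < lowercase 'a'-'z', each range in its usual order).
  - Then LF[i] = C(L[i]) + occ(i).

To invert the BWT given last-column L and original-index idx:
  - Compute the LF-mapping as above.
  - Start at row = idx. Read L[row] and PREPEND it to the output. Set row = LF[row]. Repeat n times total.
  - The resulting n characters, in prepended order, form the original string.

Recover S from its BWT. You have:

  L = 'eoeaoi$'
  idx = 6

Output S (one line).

Answer: oioaee$

Derivation:
LF mapping: 2 5 3 1 6 4 0
Walk LF starting at row 6, prepending L[row]:
  step 1: row=6, L[6]='$', prepend. Next row=LF[6]=0
  step 2: row=0, L[0]='e', prepend. Next row=LF[0]=2
  step 3: row=2, L[2]='e', prepend. Next row=LF[2]=3
  step 4: row=3, L[3]='a', prepend. Next row=LF[3]=1
  step 5: row=1, L[1]='o', prepend. Next row=LF[1]=5
  step 6: row=5, L[5]='i', prepend. Next row=LF[5]=4
  step 7: row=4, L[4]='o', prepend. Next row=LF[4]=6
Reversed output: oioaee$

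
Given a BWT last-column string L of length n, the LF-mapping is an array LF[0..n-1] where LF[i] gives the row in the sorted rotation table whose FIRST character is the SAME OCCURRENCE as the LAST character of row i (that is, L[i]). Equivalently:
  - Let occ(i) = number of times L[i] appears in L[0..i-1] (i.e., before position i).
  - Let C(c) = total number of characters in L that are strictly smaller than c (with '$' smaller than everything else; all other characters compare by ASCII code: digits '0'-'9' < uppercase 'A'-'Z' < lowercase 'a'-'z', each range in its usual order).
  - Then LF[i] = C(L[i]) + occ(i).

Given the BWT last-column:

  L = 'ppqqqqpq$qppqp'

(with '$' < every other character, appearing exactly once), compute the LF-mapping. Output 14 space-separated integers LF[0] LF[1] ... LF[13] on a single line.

Char counts: '$':1, 'p':6, 'q':7
C (first-col start): C('$')=0, C('p')=1, C('q')=7
L[0]='p': occ=0, LF[0]=C('p')+0=1+0=1
L[1]='p': occ=1, LF[1]=C('p')+1=1+1=2
L[2]='q': occ=0, LF[2]=C('q')+0=7+0=7
L[3]='q': occ=1, LF[3]=C('q')+1=7+1=8
L[4]='q': occ=2, LF[4]=C('q')+2=7+2=9
L[5]='q': occ=3, LF[5]=C('q')+3=7+3=10
L[6]='p': occ=2, LF[6]=C('p')+2=1+2=3
L[7]='q': occ=4, LF[7]=C('q')+4=7+4=11
L[8]='$': occ=0, LF[8]=C('$')+0=0+0=0
L[9]='q': occ=5, LF[9]=C('q')+5=7+5=12
L[10]='p': occ=3, LF[10]=C('p')+3=1+3=4
L[11]='p': occ=4, LF[11]=C('p')+4=1+4=5
L[12]='q': occ=6, LF[12]=C('q')+6=7+6=13
L[13]='p': occ=5, LF[13]=C('p')+5=1+5=6

Answer: 1 2 7 8 9 10 3 11 0 12 4 5 13 6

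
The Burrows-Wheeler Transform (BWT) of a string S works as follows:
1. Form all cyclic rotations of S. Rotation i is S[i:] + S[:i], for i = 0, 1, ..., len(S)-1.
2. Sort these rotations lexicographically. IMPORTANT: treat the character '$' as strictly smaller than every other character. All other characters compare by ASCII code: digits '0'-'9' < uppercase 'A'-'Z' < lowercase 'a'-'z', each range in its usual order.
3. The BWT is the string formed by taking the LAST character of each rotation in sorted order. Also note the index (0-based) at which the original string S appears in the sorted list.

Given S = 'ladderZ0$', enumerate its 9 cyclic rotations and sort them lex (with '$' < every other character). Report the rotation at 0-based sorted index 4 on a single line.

Answer: dderZ0$la

Derivation:
All 9 rotations (rotation i = S[i:]+S[:i]):
  rot[0] = ladderZ0$
  rot[1] = adderZ0$l
  rot[2] = dderZ0$la
  rot[3] = derZ0$lad
  rot[4] = erZ0$ladd
  rot[5] = rZ0$ladde
  rot[6] = Z0$ladder
  rot[7] = 0$ladderZ
  rot[8] = $ladderZ0
Sorted (with $ < everything):
  sorted[0] = $ladderZ0
  sorted[1] = 0$ladderZ
  sorted[2] = Z0$ladder
  sorted[3] = adderZ0$l
  sorted[4] = dderZ0$la
  sorted[5] = derZ0$lad
  sorted[6] = erZ0$ladd
  sorted[7] = ladderZ0$
  sorted[8] = rZ0$ladde
sorted[4] = dderZ0$la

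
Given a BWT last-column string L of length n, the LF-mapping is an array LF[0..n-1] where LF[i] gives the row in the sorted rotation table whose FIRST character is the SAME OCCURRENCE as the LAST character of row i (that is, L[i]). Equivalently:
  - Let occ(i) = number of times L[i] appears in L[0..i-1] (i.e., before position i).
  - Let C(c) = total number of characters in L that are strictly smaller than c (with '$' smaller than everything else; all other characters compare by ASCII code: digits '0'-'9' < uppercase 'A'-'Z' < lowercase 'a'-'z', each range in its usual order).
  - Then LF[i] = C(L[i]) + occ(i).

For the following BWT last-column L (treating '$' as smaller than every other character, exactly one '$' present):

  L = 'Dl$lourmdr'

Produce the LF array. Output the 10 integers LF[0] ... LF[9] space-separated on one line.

Char counts: '$':1, 'D':1, 'd':1, 'l':2, 'm':1, 'o':1, 'r':2, 'u':1
C (first-col start): C('$')=0, C('D')=1, C('d')=2, C('l')=3, C('m')=5, C('o')=6, C('r')=7, C('u')=9
L[0]='D': occ=0, LF[0]=C('D')+0=1+0=1
L[1]='l': occ=0, LF[1]=C('l')+0=3+0=3
L[2]='$': occ=0, LF[2]=C('$')+0=0+0=0
L[3]='l': occ=1, LF[3]=C('l')+1=3+1=4
L[4]='o': occ=0, LF[4]=C('o')+0=6+0=6
L[5]='u': occ=0, LF[5]=C('u')+0=9+0=9
L[6]='r': occ=0, LF[6]=C('r')+0=7+0=7
L[7]='m': occ=0, LF[7]=C('m')+0=5+0=5
L[8]='d': occ=0, LF[8]=C('d')+0=2+0=2
L[9]='r': occ=1, LF[9]=C('r')+1=7+1=8

Answer: 1 3 0 4 6 9 7 5 2 8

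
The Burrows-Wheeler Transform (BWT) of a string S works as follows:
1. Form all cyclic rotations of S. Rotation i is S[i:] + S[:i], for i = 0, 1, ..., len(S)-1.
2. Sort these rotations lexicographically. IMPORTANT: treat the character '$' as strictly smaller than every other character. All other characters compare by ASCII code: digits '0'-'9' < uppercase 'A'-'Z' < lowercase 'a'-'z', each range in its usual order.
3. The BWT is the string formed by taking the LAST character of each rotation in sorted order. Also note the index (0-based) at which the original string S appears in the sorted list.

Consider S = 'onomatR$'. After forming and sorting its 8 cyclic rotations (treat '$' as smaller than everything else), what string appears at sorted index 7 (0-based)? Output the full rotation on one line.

Answer: tR$onoma

Derivation:
All 8 rotations (rotation i = S[i:]+S[:i]):
  rot[0] = onomatR$
  rot[1] = nomatR$o
  rot[2] = omatR$on
  rot[3] = matR$ono
  rot[4] = atR$onom
  rot[5] = tR$onoma
  rot[6] = R$onomat
  rot[7] = $onomatR
Sorted (with $ < everything):
  sorted[0] = $onomatR
  sorted[1] = R$onomat
  sorted[2] = atR$onom
  sorted[3] = matR$ono
  sorted[4] = nomatR$o
  sorted[5] = omatR$on
  sorted[6] = onomatR$
  sorted[7] = tR$onoma
sorted[7] = tR$onoma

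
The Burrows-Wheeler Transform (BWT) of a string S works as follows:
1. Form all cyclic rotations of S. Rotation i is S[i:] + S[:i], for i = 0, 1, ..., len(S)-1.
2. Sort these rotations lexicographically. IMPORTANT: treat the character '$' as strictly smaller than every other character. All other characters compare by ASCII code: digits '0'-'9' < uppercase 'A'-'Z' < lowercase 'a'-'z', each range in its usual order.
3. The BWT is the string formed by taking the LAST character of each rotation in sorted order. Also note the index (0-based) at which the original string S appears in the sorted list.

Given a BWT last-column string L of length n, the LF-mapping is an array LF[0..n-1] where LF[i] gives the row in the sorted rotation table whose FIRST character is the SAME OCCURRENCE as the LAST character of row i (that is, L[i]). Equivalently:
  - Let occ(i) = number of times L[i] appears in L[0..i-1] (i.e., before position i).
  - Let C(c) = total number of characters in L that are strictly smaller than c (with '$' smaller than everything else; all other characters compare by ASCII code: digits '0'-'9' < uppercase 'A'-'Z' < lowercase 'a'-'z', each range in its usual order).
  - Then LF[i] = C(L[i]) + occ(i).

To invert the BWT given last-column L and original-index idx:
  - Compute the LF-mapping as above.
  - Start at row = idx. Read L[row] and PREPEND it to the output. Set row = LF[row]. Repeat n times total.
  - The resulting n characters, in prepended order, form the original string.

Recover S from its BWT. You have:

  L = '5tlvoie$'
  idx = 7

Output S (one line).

LF mapping: 1 6 4 7 5 3 2 0
Walk LF starting at row 7, prepending L[row]:
  step 1: row=7, L[7]='$', prepend. Next row=LF[7]=0
  step 2: row=0, L[0]='5', prepend. Next row=LF[0]=1
  step 3: row=1, L[1]='t', prepend. Next row=LF[1]=6
  step 4: row=6, L[6]='e', prepend. Next row=LF[6]=2
  step 5: row=2, L[2]='l', prepend. Next row=LF[2]=4
  step 6: row=4, L[4]='o', prepend. Next row=LF[4]=5
  step 7: row=5, L[5]='i', prepend. Next row=LF[5]=3
  step 8: row=3, L[3]='v', prepend. Next row=LF[3]=7
Reversed output: violet5$

Answer: violet5$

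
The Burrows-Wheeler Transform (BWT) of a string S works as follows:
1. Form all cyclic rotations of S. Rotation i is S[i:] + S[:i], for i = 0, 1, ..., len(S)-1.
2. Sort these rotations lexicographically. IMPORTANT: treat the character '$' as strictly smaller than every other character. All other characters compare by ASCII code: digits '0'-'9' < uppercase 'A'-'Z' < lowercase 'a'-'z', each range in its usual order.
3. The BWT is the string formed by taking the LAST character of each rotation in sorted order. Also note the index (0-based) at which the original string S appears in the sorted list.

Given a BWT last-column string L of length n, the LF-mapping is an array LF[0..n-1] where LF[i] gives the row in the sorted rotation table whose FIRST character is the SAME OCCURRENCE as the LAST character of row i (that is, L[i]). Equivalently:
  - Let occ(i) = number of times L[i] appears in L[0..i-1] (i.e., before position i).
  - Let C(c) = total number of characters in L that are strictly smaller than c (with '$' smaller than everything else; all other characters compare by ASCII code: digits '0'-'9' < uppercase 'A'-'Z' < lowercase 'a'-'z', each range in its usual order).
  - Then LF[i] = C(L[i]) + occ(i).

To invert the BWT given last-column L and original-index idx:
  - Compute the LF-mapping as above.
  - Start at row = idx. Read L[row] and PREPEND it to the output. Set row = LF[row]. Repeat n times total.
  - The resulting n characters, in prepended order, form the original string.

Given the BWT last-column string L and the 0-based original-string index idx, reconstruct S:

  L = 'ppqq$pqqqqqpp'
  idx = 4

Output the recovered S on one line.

LF mapping: 1 2 6 7 0 3 8 9 10 11 12 4 5
Walk LF starting at row 4, prepending L[row]:
  step 1: row=4, L[4]='$', prepend. Next row=LF[4]=0
  step 2: row=0, L[0]='p', prepend. Next row=LF[0]=1
  step 3: row=1, L[1]='p', prepend. Next row=LF[1]=2
  step 4: row=2, L[2]='q', prepend. Next row=LF[2]=6
  step 5: row=6, L[6]='q', prepend. Next row=LF[6]=8
  step 6: row=8, L[8]='q', prepend. Next row=LF[8]=10
  step 7: row=10, L[10]='q', prepend. Next row=LF[10]=12
  step 8: row=12, L[12]='p', prepend. Next row=LF[12]=5
  step 9: row=5, L[5]='p', prepend. Next row=LF[5]=3
  step 10: row=3, L[3]='q', prepend. Next row=LF[3]=7
  step 11: row=7, L[7]='q', prepend. Next row=LF[7]=9
  step 12: row=9, L[9]='q', prepend. Next row=LF[9]=11
  step 13: row=11, L[11]='p', prepend. Next row=LF[11]=4
Reversed output: pqqqppqqqqpp$

Answer: pqqqppqqqqpp$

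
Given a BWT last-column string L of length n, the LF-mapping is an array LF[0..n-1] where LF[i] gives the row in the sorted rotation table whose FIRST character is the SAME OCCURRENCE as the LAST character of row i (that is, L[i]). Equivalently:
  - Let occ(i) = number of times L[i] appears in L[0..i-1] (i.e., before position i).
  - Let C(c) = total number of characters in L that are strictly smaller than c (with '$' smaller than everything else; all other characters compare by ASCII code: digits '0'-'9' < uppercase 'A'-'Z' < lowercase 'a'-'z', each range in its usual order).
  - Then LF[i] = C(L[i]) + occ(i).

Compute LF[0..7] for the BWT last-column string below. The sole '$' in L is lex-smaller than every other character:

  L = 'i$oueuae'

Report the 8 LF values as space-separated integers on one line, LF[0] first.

Char counts: '$':1, 'a':1, 'e':2, 'i':1, 'o':1, 'u':2
C (first-col start): C('$')=0, C('a')=1, C('e')=2, C('i')=4, C('o')=5, C('u')=6
L[0]='i': occ=0, LF[0]=C('i')+0=4+0=4
L[1]='$': occ=0, LF[1]=C('$')+0=0+0=0
L[2]='o': occ=0, LF[2]=C('o')+0=5+0=5
L[3]='u': occ=0, LF[3]=C('u')+0=6+0=6
L[4]='e': occ=0, LF[4]=C('e')+0=2+0=2
L[5]='u': occ=1, LF[5]=C('u')+1=6+1=7
L[6]='a': occ=0, LF[6]=C('a')+0=1+0=1
L[7]='e': occ=1, LF[7]=C('e')+1=2+1=3

Answer: 4 0 5 6 2 7 1 3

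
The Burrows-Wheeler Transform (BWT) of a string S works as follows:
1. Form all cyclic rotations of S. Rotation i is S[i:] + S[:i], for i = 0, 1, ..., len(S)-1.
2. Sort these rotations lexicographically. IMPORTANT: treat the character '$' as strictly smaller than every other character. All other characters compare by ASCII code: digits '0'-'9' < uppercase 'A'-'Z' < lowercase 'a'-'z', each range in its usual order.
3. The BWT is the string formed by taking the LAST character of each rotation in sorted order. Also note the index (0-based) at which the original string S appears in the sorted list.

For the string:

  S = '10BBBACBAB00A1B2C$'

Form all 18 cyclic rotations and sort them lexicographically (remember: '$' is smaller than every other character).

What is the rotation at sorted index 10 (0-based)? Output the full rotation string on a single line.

Answer: B00A1B2C$10BBBACBA

Derivation:
All 18 rotations (rotation i = S[i:]+S[:i]):
  rot[0] = 10BBBACBAB00A1B2C$
  rot[1] = 0BBBACBAB00A1B2C$1
  rot[2] = BBBACBAB00A1B2C$10
  rot[3] = BBACBAB00A1B2C$10B
  rot[4] = BACBAB00A1B2C$10BB
  rot[5] = ACBAB00A1B2C$10BBB
  rot[6] = CBAB00A1B2C$10BBBA
  rot[7] = BAB00A1B2C$10BBBAC
  rot[8] = AB00A1B2C$10BBBACB
  rot[9] = B00A1B2C$10BBBACBA
  rot[10] = 00A1B2C$10BBBACBAB
  rot[11] = 0A1B2C$10BBBACBAB0
  rot[12] = A1B2C$10BBBACBAB00
  rot[13] = 1B2C$10BBBACBAB00A
  rot[14] = B2C$10BBBACBAB00A1
  rot[15] = 2C$10BBBACBAB00A1B
  rot[16] = C$10BBBACBAB00A1B2
  rot[17] = $10BBBACBAB00A1B2C
Sorted (with $ < everything):
  sorted[0] = $10BBBACBAB00A1B2C
  sorted[1] = 00A1B2C$10BBBACBAB
  sorted[2] = 0A1B2C$10BBBACBAB0
  sorted[3] = 0BBBACBAB00A1B2C$1
  sorted[4] = 10BBBACBAB00A1B2C$
  sorted[5] = 1B2C$10BBBACBAB00A
  sorted[6] = 2C$10BBBACBAB00A1B
  sorted[7] = A1B2C$10BBBACBAB00
  sorted[8] = AB00A1B2C$10BBBACB
  sorted[9] = ACBAB00A1B2C$10BBB
  sorted[10] = B00A1B2C$10BBBACBA
  sorted[11] = B2C$10BBBACBAB00A1
  sorted[12] = BAB00A1B2C$10BBBAC
  sorted[13] = BACBAB00A1B2C$10BB
  sorted[14] = BBACBAB00A1B2C$10B
  sorted[15] = BBBACBAB00A1B2C$10
  sorted[16] = C$10BBBACBAB00A1B2
  sorted[17] = CBAB00A1B2C$10BBBA
sorted[10] = B00A1B2C$10BBBACBA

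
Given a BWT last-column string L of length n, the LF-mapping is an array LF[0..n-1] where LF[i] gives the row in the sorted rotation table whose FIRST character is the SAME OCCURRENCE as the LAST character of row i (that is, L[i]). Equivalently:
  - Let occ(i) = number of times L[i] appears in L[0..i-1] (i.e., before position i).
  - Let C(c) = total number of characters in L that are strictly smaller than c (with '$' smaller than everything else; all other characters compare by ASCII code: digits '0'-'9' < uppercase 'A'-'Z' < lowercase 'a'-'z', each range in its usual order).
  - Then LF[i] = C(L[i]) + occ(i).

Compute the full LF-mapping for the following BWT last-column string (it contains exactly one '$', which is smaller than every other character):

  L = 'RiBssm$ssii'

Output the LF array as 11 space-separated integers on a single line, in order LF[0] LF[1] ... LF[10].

Answer: 2 3 1 7 8 6 0 9 10 4 5

Derivation:
Char counts: '$':1, 'B':1, 'R':1, 'i':3, 'm':1, 's':4
C (first-col start): C('$')=0, C('B')=1, C('R')=2, C('i')=3, C('m')=6, C('s')=7
L[0]='R': occ=0, LF[0]=C('R')+0=2+0=2
L[1]='i': occ=0, LF[1]=C('i')+0=3+0=3
L[2]='B': occ=0, LF[2]=C('B')+0=1+0=1
L[3]='s': occ=0, LF[3]=C('s')+0=7+0=7
L[4]='s': occ=1, LF[4]=C('s')+1=7+1=8
L[5]='m': occ=0, LF[5]=C('m')+0=6+0=6
L[6]='$': occ=0, LF[6]=C('$')+0=0+0=0
L[7]='s': occ=2, LF[7]=C('s')+2=7+2=9
L[8]='s': occ=3, LF[8]=C('s')+3=7+3=10
L[9]='i': occ=1, LF[9]=C('i')+1=3+1=4
L[10]='i': occ=2, LF[10]=C('i')+2=3+2=5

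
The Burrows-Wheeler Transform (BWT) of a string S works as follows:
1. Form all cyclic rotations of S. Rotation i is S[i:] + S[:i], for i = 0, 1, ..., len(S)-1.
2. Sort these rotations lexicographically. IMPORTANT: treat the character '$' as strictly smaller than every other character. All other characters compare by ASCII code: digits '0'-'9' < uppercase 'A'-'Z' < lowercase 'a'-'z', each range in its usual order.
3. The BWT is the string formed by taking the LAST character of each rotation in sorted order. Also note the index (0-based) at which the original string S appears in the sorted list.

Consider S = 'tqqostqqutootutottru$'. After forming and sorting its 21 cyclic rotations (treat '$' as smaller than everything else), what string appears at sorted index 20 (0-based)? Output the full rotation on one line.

All 21 rotations (rotation i = S[i:]+S[:i]):
  rot[0] = tqqostqqutootutottru$
  rot[1] = qqostqqutootutottru$t
  rot[2] = qostqqutootutottru$tq
  rot[3] = ostqqutootutottru$tqq
  rot[4] = stqqutootutottru$tqqo
  rot[5] = tqqutootutottru$tqqos
  rot[6] = qqutootutottru$tqqost
  rot[7] = qutootutottru$tqqostq
  rot[8] = utootutottru$tqqostqq
  rot[9] = tootutottru$tqqostqqu
  rot[10] = ootutottru$tqqostqqut
  rot[11] = otutottru$tqqostqquto
  rot[12] = tutottru$tqqostqqutoo
  rot[13] = utottru$tqqostqqutoot
  rot[14] = tottru$tqqostqqutootu
  rot[15] = ottru$tqqostqqutootut
  rot[16] = ttru$tqqostqqutootuto
  rot[17] = tru$tqqostqqutootutot
  rot[18] = ru$tqqostqqutootutott
  rot[19] = u$tqqostqqutootutottr
  rot[20] = $tqqostqqutootutottru
Sorted (with $ < everything):
  sorted[0] = $tqqostqqutootutottru
  sorted[1] = ootutottru$tqqostqqut
  sorted[2] = ostqqutootutottru$tqq
  sorted[3] = ottru$tqqostqqutootut
  sorted[4] = otutottru$tqqostqquto
  sorted[5] = qostqqutootutottru$tq
  sorted[6] = qqostqqutootutottru$t
  sorted[7] = qqutootutottru$tqqost
  sorted[8] = qutootutottru$tqqostq
  sorted[9] = ru$tqqostqqutootutott
  sorted[10] = stqqutootutottru$tqqo
  sorted[11] = tootutottru$tqqostqqu
  sorted[12] = tottru$tqqostqqutootu
  sorted[13] = tqqostqqutootutottru$
  sorted[14] = tqqutootutottru$tqqos
  sorted[15] = tru$tqqostqqutootutot
  sorted[16] = ttru$tqqostqqutootuto
  sorted[17] = tutottru$tqqostqqutoo
  sorted[18] = u$tqqostqqutootutottr
  sorted[19] = utootutottru$tqqostqq
  sorted[20] = utottru$tqqostqqutoot
sorted[20] = utottru$tqqostqqutoot

Answer: utottru$tqqostqqutoot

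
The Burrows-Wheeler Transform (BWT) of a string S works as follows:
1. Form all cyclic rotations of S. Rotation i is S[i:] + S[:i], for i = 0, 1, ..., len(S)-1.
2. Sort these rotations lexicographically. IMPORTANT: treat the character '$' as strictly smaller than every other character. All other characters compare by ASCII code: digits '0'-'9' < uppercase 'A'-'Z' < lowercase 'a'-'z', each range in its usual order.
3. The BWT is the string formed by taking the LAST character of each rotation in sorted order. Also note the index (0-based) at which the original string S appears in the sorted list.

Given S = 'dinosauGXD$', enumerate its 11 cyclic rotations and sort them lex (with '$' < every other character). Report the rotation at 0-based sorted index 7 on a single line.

All 11 rotations (rotation i = S[i:]+S[:i]):
  rot[0] = dinosauGXD$
  rot[1] = inosauGXD$d
  rot[2] = nosauGXD$di
  rot[3] = osauGXD$din
  rot[4] = sauGXD$dino
  rot[5] = auGXD$dinos
  rot[6] = uGXD$dinosa
  rot[7] = GXD$dinosau
  rot[8] = XD$dinosauG
  rot[9] = D$dinosauGX
  rot[10] = $dinosauGXD
Sorted (with $ < everything):
  sorted[0] = $dinosauGXD
  sorted[1] = D$dinosauGX
  sorted[2] = GXD$dinosau
  sorted[3] = XD$dinosauG
  sorted[4] = auGXD$dinos
  sorted[5] = dinosauGXD$
  sorted[6] = inosauGXD$d
  sorted[7] = nosauGXD$di
  sorted[8] = osauGXD$din
  sorted[9] = sauGXD$dino
  sorted[10] = uGXD$dinosa
sorted[7] = nosauGXD$di

Answer: nosauGXD$di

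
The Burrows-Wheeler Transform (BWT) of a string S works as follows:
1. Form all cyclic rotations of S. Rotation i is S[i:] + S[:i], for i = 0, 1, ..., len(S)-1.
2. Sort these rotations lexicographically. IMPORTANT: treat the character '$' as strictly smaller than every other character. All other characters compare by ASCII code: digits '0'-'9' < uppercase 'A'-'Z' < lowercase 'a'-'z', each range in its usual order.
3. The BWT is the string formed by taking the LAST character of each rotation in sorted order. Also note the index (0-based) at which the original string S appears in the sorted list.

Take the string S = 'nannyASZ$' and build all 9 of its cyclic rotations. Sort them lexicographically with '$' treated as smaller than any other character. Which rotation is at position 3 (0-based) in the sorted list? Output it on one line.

Answer: Z$nannyAS

Derivation:
All 9 rotations (rotation i = S[i:]+S[:i]):
  rot[0] = nannyASZ$
  rot[1] = annyASZ$n
  rot[2] = nnyASZ$na
  rot[3] = nyASZ$nan
  rot[4] = yASZ$nann
  rot[5] = ASZ$nanny
  rot[6] = SZ$nannyA
  rot[7] = Z$nannyAS
  rot[8] = $nannyASZ
Sorted (with $ < everything):
  sorted[0] = $nannyASZ
  sorted[1] = ASZ$nanny
  sorted[2] = SZ$nannyA
  sorted[3] = Z$nannyAS
  sorted[4] = annyASZ$n
  sorted[5] = nannyASZ$
  sorted[6] = nnyASZ$na
  sorted[7] = nyASZ$nan
  sorted[8] = yASZ$nann
sorted[3] = Z$nannyAS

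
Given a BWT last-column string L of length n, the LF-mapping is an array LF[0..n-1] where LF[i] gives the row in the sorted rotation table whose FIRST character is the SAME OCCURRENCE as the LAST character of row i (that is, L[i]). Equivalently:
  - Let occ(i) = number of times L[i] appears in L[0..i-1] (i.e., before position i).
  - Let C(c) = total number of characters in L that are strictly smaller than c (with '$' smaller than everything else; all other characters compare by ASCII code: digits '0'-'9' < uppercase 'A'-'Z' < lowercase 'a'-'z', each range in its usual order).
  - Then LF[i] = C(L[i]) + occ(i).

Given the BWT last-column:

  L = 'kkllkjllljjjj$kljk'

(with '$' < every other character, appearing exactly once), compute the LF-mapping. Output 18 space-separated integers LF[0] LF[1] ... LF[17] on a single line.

Answer: 7 8 12 13 9 1 14 15 16 2 3 4 5 0 10 17 6 11

Derivation:
Char counts: '$':1, 'j':6, 'k':5, 'l':6
C (first-col start): C('$')=0, C('j')=1, C('k')=7, C('l')=12
L[0]='k': occ=0, LF[0]=C('k')+0=7+0=7
L[1]='k': occ=1, LF[1]=C('k')+1=7+1=8
L[2]='l': occ=0, LF[2]=C('l')+0=12+0=12
L[3]='l': occ=1, LF[3]=C('l')+1=12+1=13
L[4]='k': occ=2, LF[4]=C('k')+2=7+2=9
L[5]='j': occ=0, LF[5]=C('j')+0=1+0=1
L[6]='l': occ=2, LF[6]=C('l')+2=12+2=14
L[7]='l': occ=3, LF[7]=C('l')+3=12+3=15
L[8]='l': occ=4, LF[8]=C('l')+4=12+4=16
L[9]='j': occ=1, LF[9]=C('j')+1=1+1=2
L[10]='j': occ=2, LF[10]=C('j')+2=1+2=3
L[11]='j': occ=3, LF[11]=C('j')+3=1+3=4
L[12]='j': occ=4, LF[12]=C('j')+4=1+4=5
L[13]='$': occ=0, LF[13]=C('$')+0=0+0=0
L[14]='k': occ=3, LF[14]=C('k')+3=7+3=10
L[15]='l': occ=5, LF[15]=C('l')+5=12+5=17
L[16]='j': occ=5, LF[16]=C('j')+5=1+5=6
L[17]='k': occ=4, LF[17]=C('k')+4=7+4=11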